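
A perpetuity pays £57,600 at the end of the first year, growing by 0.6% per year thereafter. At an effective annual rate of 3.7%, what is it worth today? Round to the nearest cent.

PV = PMT / (i − g) = 57600 / (0.037 − 0.006) = 57600 / 0.031000 = 1,858,064.5161

£1,858,064.52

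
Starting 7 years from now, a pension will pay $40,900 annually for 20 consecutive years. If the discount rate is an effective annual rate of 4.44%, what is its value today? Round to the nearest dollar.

Value one period before first payment (t=6): 40900 × [1 − (1+0.0444)^(−20)] / 0.0444 = 40900 × 13.075830 = 534,801.4586
Discount back 6 years: 534,801.4586 × (1+0.0444)^(−6) = 534,801.4586 × 0.770546 = 412,089.3627

$412,089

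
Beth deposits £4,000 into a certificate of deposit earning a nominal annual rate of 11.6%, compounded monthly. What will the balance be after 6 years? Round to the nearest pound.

£7,996

Periodic rate i = 0.116/12 = 0.00966667; n = 6 × 12 = 72 periods.
FV = PV·(1+i)^n = 4,000 × 1.999021 = 7,996.0837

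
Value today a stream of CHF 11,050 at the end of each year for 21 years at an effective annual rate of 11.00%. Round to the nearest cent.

CHF 89,229.53

Annuity factor a(21|0.11) = 8.075070; PV = 11050 × 8.075070 = 89,229.5277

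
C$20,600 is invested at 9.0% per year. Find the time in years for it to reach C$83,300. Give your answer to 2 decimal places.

16.21 years

n = ln(83300/20600) / ln(1+0.09) = ln(4.04369) / 0.086178 = 16.2125 years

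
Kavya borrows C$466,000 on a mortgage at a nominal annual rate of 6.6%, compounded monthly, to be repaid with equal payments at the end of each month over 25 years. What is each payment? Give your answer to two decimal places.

Periodic rate i = 0.066/12 = 0.0055; n = 25 × 12 = 300 periods.
PMT = 466000 / ( [1 − (1+0.0055)^(−300)] / 0.0055 ) = 466000 / 146.741797 = 3,175.6460

C$3,175.65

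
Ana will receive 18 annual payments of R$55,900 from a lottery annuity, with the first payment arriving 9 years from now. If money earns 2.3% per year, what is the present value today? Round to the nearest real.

R$680,579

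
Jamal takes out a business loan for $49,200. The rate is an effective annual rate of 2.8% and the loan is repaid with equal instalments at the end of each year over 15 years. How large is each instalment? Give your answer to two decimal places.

$4,061.93

Annuity-PV factor = 12.112479; PMT = 49200 / 12.112479 = 4,061.9265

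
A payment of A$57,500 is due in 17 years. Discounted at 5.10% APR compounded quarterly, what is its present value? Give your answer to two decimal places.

A$24,294.88

With 4 periods per year: i = 0.01275, n = 68.
PV = FV·(1+i)^(−n) = 57,500 × 0.422520 = 24,294.8778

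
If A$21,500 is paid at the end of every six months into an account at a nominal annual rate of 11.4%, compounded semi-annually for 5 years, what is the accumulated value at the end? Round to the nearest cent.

i = 0.114/2 = 0.057 per half-year; n = 5·2 = 10.
FV = 21500 × [(1+0.057)^10 − 1] / 0.057 = 21500 × 12.996561 = 279,426.0658

A$279,426.07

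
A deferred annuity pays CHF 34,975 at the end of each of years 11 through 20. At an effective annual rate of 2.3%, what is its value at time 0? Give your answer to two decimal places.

CHF 246,383.34

PV at t=10 (ordinary 10-year annuity): 34975 × a(10|0.023) = 34975 × 8.843210 = 309,291.2780
Discount back 10 years: 309,291.2780 × (1+0.023)^(−10) = 309,291.2780 × 0.796606 = 246,383.3387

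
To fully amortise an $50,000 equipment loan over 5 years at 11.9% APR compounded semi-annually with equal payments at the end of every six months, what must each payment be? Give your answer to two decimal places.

$6,777.31

Periodic rate i = 0.119/2 = 0.0595; n = 5 × 2 = 10 periods.
PMT = 50000 / ( [1 − (1+0.0595)^(−10)] / 0.0595 ) = 50000 / 7.377554 = 6,777.3144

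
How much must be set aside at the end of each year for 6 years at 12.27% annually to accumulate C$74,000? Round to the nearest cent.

C$9,056.75

PMT = 74000 / ( [(1+0.1227)^6 − 1] / 0.1227 ) = 74000 / 8.170703 = 9,056.7484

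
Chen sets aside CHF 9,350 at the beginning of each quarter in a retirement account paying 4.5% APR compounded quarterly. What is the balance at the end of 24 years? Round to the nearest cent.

CHF 1,619,549.31

i = 0.045/4 = 0.01125 per quarter; n = 24·4 = 96.
Accumulation factor s(96|0.01125) × (1+i) = 173.213830; FV = 9350 × 173.213830 = 1,619,549.3085
Payments are at the start of each period, so multiply by (1+i).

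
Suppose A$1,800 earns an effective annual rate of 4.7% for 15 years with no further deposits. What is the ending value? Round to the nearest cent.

A$3,584.86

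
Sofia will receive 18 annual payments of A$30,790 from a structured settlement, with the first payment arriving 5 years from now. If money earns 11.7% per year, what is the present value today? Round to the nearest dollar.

Value one period before first payment (t=4): 30790 × [1 − (1+0.117)^(−18)] / 0.117 = 30790 × 7.380583 = 227,248.1506
Discount back 4 years: 227,248.1506 × (1+0.117)^(−4) = 227,248.1506 × 0.642373 = 145,978.0860

A$145,978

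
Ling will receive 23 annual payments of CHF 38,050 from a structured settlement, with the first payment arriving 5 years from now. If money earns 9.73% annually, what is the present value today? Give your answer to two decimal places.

PV at t=4 (ordinary 23-year annuity): 38050 × a(23|0.0973) = 38050 × 9.062976 = 344,846.2269
PV₀ = 344,846.2269 / (1+0.0973)^4 = 344,846.2269 / 1.449778 = 237,861.3951

CHF 237,861.40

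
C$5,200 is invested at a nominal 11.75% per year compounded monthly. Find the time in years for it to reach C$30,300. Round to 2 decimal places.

Periodic rate i = 0.1175/12 = 0.00979167.
n = ln(30300/5200) / ln(1+0.00979167) = ln(5.82692) / 0.009744 = 180.8787 months
= 180.8787/12 years

15.07 years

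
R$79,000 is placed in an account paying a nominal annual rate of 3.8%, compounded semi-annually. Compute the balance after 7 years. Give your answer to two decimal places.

R$102,817.18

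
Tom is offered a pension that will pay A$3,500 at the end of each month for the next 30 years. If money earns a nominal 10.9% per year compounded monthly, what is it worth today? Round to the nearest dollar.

With 12 periods per year: i = 0.00908333, n = 360.
PV = 3500 × [1 − (1+0.00908333)^(−360)] / 0.00908333 = 3500 × 105.845324 = 370,458.6354

A$370,459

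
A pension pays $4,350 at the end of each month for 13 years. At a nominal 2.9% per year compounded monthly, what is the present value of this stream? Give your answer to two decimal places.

Periodic rate i = 0.029/12 = 0.00241667; n = 13 × 12 = 156 periods.
PV = PMT · [1 − (1+i)^(−n)] / i = 4350 · 129.836646 = 564,789.4097

$564,789.41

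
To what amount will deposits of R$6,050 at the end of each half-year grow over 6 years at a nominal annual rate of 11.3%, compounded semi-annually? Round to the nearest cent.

R$100,001.68

Periodic rate i = 0.113/2 = 0.0565; n = 6 × 2 = 12 periods.
FV = 6050 × [(1+0.0565)^12 − 1] / 0.0565 = 6050 × 16.529204 = 100,001.6830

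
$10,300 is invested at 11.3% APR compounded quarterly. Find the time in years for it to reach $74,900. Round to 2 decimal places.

17.80 years

Periodic rate i = 0.113/4 = 0.02825.
n = ln(74900/10300) / ln(1+0.02825) = ln(7.27184) / 0.027858 = 71.2178 quarters
= 71.2178/4 years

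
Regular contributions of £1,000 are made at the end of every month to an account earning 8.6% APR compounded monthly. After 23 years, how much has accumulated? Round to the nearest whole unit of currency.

£861,971

With 12 periods per year: i = 0.00716667, n = 276.
FV = PMT · [(1+i)^n − 1] / i = 1000 · 861.971453 = 861,971.4530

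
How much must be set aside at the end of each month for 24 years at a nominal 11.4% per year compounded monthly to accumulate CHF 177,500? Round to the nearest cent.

Periodic rate i = 0.114/12 = 0.0095; n = 24 × 12 = 288 periods.
PMT = 177500 / ( [(1+0.0095)^288 − 1] / 0.0095 ) = 177500 / 1497.603885 = 118.5227

CHF 118.52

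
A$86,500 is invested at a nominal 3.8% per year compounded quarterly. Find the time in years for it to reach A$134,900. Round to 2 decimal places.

11.75 years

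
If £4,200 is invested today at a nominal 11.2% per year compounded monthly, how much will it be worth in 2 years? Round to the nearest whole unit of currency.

£5,249

With 12 periods per year: i = 0.00933333, n = 24.
4,200 × (1+0.00933333)^24 = 4,200 × 1.249772 = 5,249.0424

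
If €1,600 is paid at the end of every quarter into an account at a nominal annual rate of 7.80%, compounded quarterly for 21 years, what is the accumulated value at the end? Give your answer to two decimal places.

€333,488.59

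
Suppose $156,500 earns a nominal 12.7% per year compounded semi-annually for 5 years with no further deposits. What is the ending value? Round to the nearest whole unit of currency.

With 2 periods per year: i = 0.0635, n = 10.
156,500 × (1+0.0635)^10 = 156,500 × 1.850866 = 289,660.5055

$289,661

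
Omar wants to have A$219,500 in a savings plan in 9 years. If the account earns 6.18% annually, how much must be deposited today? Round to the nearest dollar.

A$127,953

Discount factor = (1+0.0618)^(−9) = 0.582929; PV = 219,500 × 0.582929 = 127,952.8712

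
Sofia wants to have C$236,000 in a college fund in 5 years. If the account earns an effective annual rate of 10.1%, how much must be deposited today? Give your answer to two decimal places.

PV = FV·(1+i)^(−n) = 236,000 × 0.618107 = 145,873.1657

C$145,873.17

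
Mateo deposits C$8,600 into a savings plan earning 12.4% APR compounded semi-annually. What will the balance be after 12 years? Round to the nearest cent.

i = 0.124/2 = 0.062 per half-year; n = 12·2 = 24.
8,600 × (1+0.062)^24 = 8,600 × 4.236317 = 36,432.3221

C$36,432.32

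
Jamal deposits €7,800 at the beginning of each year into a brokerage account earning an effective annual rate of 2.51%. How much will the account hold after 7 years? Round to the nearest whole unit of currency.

€60,366

Accumulation factor s(7|0.0251) × (1+i) = 7.739210; FV = 7800 × 7.739210 = 60,365.8380
(annuity-due: payments at period start, so ×(1+i).)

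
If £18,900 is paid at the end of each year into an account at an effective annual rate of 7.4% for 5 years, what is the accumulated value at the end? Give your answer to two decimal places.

£109,559.82

FV = 18900 × [(1+0.074)^5 − 1] / 0.074 = 18900 × 5.796816 = 109,559.8244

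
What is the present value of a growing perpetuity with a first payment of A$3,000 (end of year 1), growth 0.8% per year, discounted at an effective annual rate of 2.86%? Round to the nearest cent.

A$145,631.07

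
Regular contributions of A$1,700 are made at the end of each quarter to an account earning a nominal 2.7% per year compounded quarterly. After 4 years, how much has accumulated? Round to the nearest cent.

Periodic rate i = 0.027/4 = 0.00675; n = 4 × 4 = 16 periods.
FV = PMT · [(1+i)^n − 1] / i = 1700 · 16.836084 = 28,621.3427

A$28,621.34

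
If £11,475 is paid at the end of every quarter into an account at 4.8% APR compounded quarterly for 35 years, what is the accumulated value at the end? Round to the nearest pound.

£4,123,510

With 4 periods per year: i = 0.012, n = 140.
FV = 11475 × [(1+0.012)^140 − 1] / 0.012 = 11475 × 359.347282 = 4,123,510.0555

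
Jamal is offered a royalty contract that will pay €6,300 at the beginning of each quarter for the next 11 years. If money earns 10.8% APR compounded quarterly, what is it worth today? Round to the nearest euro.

Periodic rate i = 0.108/4 = 0.027; n = 11 × 4 = 44 periods.
PV = PMT · [1 − (1+i)^(−n)] / i × (1+i) = 6300 · 26.258071 = 165,425.8487
(Beginning-of-period payments → annuity-due factor ×(1+i).)

€165,426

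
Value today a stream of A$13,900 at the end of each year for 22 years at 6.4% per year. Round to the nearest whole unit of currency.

A$161,710

PV = PMT · [1 − (1+i)^(−n)] / i = 13900 · 11.633793 = 161,709.7280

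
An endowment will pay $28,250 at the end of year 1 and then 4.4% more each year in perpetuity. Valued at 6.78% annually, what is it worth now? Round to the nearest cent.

$1,186,974.79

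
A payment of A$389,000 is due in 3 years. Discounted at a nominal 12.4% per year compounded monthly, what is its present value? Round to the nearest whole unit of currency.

A$268,671

i = 0.124/12 = 0.0103333 per month; n = 3·12 = 36.
Discount factor = (1+0.0103333)^(−36) = 0.690671; PV = 389,000 × 0.690671 = 268,671.1672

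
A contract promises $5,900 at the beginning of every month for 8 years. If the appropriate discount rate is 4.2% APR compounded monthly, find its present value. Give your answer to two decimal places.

With 12 periods per year: i = 0.0035, n = 96.
Annuity factor a(96|0.0035) × (1+i) = 81.701401; PV = 5900 × 81.701401 = 482,038.2636
(annuity-due: payments at period start, so ×(1+i).)

$482,038.26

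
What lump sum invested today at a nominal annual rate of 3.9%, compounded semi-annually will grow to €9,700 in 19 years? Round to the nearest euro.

Periodic rate i = 0.039/2 = 0.0195; n = 19 × 2 = 38 periods.
PV = FV·(1+i)^(−n) = 9,700 × 0.480049 = 4,656.4719

€4,656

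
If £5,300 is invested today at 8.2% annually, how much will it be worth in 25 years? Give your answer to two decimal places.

£38,015.21

FV = PV·(1+i)^n = 5,300 × 7.172681 = 38,015.2096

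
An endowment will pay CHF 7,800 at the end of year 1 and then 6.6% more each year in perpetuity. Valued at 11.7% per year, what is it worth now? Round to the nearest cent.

PV = PMT / (i − g) = 7800 / (0.117 − 0.066) = 7800 / 0.051000 = 152,941.1765

CHF 152,941.18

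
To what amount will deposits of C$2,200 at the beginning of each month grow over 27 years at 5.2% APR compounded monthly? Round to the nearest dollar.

C$1,559,823

Periodic rate i = 0.052/12 = 0.00433333; n = 27 × 12 = 324 periods.
Accumulation factor s(324|0.00433333) × (1+i) = 709.010414; FV = 2200 × 709.010414 = 1,559,822.9116
(annuity-due: payments at period start, so ×(1+i).)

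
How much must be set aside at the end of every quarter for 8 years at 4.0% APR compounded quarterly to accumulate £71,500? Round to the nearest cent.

£1,906.97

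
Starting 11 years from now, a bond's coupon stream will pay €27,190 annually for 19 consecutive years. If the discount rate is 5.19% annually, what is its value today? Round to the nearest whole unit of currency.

Value one period before first payment (t=10): 27190 × [1 − (1+0.0519)^(−19)] / 0.0519 = 27190 × 11.900359 = 323,570.7666
PV₀ = 323,570.7666 / (1+0.0519)^10 = 323,570.7666 / 1.658611 = 195,085.3813

€195,085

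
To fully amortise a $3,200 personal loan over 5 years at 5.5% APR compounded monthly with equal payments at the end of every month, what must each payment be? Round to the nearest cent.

Periodic rate i = 0.055/12 = 0.00458333; n = 5 × 12 = 60 periods.
PMT = 3200 / ( [1 − (1+0.00458333)^(−60)] / 0.00458333 ) = 3200 / 52.352835 = 61.1237

$61.12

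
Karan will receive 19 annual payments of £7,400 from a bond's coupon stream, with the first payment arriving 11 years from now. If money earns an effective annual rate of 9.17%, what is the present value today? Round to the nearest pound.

Value one period before first payment (t=10): 7400 × [1 − (1+0.0917)^(−19)] / 0.0917 = 7400 × 8.846071 = 65,460.9273
PV₀ = 65,460.9273 / (1+0.0917)^10 = 65,460.9273 / 2.404546 = 27,223.8191

£27,224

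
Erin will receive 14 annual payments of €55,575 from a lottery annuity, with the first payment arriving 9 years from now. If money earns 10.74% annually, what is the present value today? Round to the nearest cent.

€173,941.16

PV at t=8 (ordinary 14-year annuity): 55575 × a(14|0.1074) = 55575 × 7.078790 = 393,403.7723
Discount back 8 years: 393,403.7723 × (1+0.1074)^(−8) = 393,403.7723 × 0.442144 = 173,941.1618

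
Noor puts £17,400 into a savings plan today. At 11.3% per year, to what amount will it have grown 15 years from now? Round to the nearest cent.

£86,691.54

FV = 17,400 × (1 + 0.113)^15 = 86,691.5391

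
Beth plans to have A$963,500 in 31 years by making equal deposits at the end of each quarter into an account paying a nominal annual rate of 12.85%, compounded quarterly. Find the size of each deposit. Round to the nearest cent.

A$626.02

Periodic rate i = 0.1285/4 = 0.032125; n = 31 × 4 = 124 periods.
FV-annuity factor = 1539.096158; PMT = 963500 / 1539.096158 = 626.0168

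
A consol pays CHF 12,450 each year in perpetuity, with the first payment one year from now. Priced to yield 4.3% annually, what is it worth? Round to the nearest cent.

CHF 289,534.88

PV = C/r = 12450/0.043 = 289,534.8837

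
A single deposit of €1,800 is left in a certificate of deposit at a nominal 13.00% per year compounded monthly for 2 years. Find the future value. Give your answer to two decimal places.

€2,331.21

i = 0.13/12 = 0.0108333 per month; n = 2·12 = 24.
1,800 × (1+0.0108333)^24 = 1,800 × 1.295118 = 2,331.2123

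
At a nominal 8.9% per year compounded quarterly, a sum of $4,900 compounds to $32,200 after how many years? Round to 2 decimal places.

Periodic rate i = 0.089/4 = 0.02225.
(1+i)^n = 32200/4900 = 6.57143, so n = ln 6.57143 / ln 1.02225 = 85.5550 quarters
= 85.5550/4 years

21.39 years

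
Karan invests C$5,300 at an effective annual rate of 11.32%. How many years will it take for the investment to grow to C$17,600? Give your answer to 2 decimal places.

n = ln(17600/5300) / ln(1+0.1132) = ln(3.32075) / 0.107239 = 11.1918 years

11.19 years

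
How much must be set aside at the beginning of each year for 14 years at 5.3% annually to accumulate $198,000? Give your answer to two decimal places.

$9,396.24

PMT = 198000 / ( [(1+0.053)^14 − 1] / 0.053 × (1+i) ) = 198000 / 21.072251 = 9,396.2435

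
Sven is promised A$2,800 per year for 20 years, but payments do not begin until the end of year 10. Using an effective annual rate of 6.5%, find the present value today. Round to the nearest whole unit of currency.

PV at t=9 (ordinary 20-year annuity): 2800 × a(20|0.065) = 2800 × 11.018507 = 30,851.8203
PV₀ = 30,851.8203 / (1+0.065)^9 = 30,851.8203 / 1.762570 = 17,503.8798

A$17,504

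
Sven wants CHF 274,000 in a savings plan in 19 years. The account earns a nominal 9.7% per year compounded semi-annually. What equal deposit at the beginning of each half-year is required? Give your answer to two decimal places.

CHF 2,510.83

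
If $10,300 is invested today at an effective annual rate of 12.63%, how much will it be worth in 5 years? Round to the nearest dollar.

$18,668

FV = 10,300 × (1 + 0.1263)^5 = 18,668.4235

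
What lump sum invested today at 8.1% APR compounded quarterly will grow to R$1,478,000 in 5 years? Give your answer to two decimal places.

R$989,788.41

Periodic rate i = 0.081/4 = 0.02025; n = 5 × 4 = 20 periods.
PV = FV·(1+i)^(−n) = 1,478,000 × 0.669681 = 989,788.4124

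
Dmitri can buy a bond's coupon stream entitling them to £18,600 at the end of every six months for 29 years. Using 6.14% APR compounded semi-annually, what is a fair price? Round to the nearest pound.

With 2 periods per year: i = 0.0307, n = 58.
Annuity factor a(58|0.0307) = 26.934452; PV = 18600 × 26.934452 = 500,980.8063

£500,981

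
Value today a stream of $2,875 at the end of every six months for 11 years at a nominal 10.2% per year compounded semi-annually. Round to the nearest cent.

i = 0.102/2 = 0.051 per half-year; n = 11·2 = 22.
PV = 2875 × [1 − (1+0.051)^(−22)] / 0.051 = 2875 × 13.043820 = 37,500.9839

$37,500.98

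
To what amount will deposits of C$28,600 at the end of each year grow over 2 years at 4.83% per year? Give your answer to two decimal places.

C$58,581.38

Accumulation factor s(2|0.0483) = 2.048300; FV = 28600 × 2.048300 = 58,581.3800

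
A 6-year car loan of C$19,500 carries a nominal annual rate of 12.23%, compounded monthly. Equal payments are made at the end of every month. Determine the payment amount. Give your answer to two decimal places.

i = 0.1223/12 = 0.0101917 per month; n = 6·12 = 72.
Annuity-PV factor = 50.838829; PMT = 19500 / 50.838829 = 383.5651

C$383.57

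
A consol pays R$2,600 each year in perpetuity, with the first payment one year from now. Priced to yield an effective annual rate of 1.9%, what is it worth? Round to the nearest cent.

PV = PMT / i = 2600 / 0.019 = 136,842.1053

R$136,842.11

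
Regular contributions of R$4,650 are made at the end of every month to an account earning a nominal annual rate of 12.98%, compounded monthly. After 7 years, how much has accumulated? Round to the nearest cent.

With 12 periods per year: i = 0.0108167, n = 84.
FV = 4650 × [(1+0.0108167)^84 − 1] / 0.0108167 = 4650 × 135.787922 = 631,413.8357

R$631,413.84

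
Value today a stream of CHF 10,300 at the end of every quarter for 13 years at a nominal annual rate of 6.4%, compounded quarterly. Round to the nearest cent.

With 4 periods per year: i = 0.016, n = 52.
PV = PMT · [1 − (1+i)^(−n)] / i = 10300 · 35.121654 = 361,753.0386

CHF 361,753.04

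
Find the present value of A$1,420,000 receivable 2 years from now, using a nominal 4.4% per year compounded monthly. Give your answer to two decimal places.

A$1,300,589.75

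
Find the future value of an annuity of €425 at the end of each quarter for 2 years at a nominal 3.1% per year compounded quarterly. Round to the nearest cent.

i = 0.031/4 = 0.00775 per quarter; n = 2·4 = 8.
Accumulation factor s(8|0.00775) = 8.220396; FV = 425 × 8.220396 = 3,493.6684

€3,493.67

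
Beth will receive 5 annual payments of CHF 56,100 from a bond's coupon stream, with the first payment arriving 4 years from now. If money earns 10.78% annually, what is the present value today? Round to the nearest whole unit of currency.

CHF 153,358

Value one period before first payment (t=3): 56100 × [1 − (1+0.1078)^(−5)] / 0.1078 = 56100 × 3.716442 = 208,492.4193
Discount back 3 years: 208,492.4193 × (1+0.1078)^(−3) = 208,492.4193 × 0.735556 = 153,357.9118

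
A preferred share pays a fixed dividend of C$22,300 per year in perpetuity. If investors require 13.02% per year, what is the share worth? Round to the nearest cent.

PV = C/r = 22300/0.1302 = 171,274.9616

C$171,274.96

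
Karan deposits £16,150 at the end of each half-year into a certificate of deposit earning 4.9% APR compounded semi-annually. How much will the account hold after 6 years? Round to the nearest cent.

£222,169.55

i = 0.049/2 = 0.0245 per half-year; n = 6·2 = 12.
FV = PMT · [(1+i)^n − 1] / i = 16150 · 13.756628 = 222,169.5458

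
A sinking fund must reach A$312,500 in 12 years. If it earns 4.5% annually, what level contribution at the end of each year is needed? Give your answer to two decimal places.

A$20,208.18

FV-annuity factor = 15.464032; PMT = 312500 / 15.464032 = 20,208.1839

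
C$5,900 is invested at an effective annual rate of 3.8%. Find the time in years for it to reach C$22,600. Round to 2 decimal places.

(1+i)^n = 22600/5900 = 3.83051, so n = ln 3.83051 / ln 1.038 = 36.0094 years

36.01 years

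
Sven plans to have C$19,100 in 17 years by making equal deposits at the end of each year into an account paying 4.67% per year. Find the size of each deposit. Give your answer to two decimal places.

C$760.68

PMT = 19100 / ( [(1+0.0467)^17 − 1] / 0.0467 ) = 19100 / 25.108997 = 760.6835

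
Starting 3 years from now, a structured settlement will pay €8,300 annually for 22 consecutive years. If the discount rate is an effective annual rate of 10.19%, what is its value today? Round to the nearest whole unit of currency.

Value one period before first payment (t=2): 8300 × [1 − (1+0.1019)^(−22)] / 0.1019 = 8300 × 8.652902 = 71,819.0867
PV₀ = 71,819.0867 / (1+0.1019)^2 = 71,819.0867 / 1.214184 = 59,150.1039

€59,150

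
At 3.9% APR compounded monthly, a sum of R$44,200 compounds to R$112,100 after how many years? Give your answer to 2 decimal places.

Periodic rate i = 0.039/12 = 0.00325.
n = ln(112100/44200) / ln(1+0.00325) = ln(2.53620) / 0.003245 = 286.8240 months
= 286.8240/12 years

23.90 years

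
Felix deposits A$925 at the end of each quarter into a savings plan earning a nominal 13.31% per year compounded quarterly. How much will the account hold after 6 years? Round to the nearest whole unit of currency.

i = 0.1331/4 = 0.033275 per quarter; n = 6·4 = 24.
Accumulation factor s(24|0.033275) = 35.874521; FV = 925 × 35.874521 = 33,183.9320

A$33,184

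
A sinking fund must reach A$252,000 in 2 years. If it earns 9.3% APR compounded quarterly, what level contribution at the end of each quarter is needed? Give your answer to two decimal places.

A$29,025.01

With 4 periods per year: i = 0.02325, n = 8.
PMT = 252000 / ( [(1+0.02325)^8 − 1] / 0.02325 ) = 252000 / 8.682168 = 29,025.0091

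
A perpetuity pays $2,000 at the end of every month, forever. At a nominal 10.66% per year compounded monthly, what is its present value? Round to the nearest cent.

$225,140.71

Periodic rate i = 0.1066/12 = 0.00888333.
PV = C/r = 2000/0.00888333 = 225,140.7129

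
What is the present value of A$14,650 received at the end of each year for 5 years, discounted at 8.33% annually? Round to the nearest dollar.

A$57,988

PV = 14650 × [1 − (1+0.0833)^(−5)] / 0.0833 = 14650 × 3.958223 = 57,987.9649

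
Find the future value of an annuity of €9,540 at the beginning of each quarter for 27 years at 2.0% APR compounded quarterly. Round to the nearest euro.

With 4 periods per year: i = 0.005, n = 108.
FV = PMT · [(1+i)^n − 1] / i × (1+i) = 9540 · 143.453599 = 1,368,547.3368
(annuity-due: payments at period start, so ×(1+i).)

€1,368,547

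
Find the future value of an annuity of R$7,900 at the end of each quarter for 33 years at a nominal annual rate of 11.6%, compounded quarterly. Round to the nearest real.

R$11,586,873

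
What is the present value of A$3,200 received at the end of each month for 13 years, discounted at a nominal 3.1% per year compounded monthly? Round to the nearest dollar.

A$410,435

Periodic rate i = 0.031/12 = 0.00258333; n = 13 × 12 = 156 periods.
Annuity factor a(156|0.00258333) = 128.260848; PV = 3200 × 128.260848 = 410,434.7137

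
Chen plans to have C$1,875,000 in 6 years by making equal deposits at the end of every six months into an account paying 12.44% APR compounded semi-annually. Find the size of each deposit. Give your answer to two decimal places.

i = 0.1244/2 = 0.0622 per half-year; n = 6·2 = 12.
FV-annuity factor = 17.088225; PMT = 1.875e+06 / 17.088225 = 109,724.6785

C$109,724.68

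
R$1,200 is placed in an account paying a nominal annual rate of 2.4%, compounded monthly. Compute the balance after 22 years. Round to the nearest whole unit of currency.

R$2,034

i = 0.024/12 = 0.002 per month; n = 22·12 = 264.
FV = PV·(1+i)^n = 1,200 × 1.694644 = 2,033.5728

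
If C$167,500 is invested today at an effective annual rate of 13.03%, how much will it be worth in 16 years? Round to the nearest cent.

C$1,188,815.48

FV = 167,500 × (1 + 0.1303)^16 = 1,188,815.4839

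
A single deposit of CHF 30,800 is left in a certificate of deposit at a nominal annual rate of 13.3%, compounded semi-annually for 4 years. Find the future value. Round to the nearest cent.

i = 0.133/2 = 0.0665 per half-year; n = 4·2 = 8.
FV = PV·(1+i)^n = 30,800 × 1.673736 = 51,551.0594

CHF 51,551.06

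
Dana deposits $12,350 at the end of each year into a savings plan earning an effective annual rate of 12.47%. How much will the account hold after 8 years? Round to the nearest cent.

$154,530.09

Accumulation factor s(8|0.1247) = 12.512558; FV = 12350 × 12.512558 = 154,530.0877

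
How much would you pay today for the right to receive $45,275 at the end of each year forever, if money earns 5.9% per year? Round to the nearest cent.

$767,372.88

PV = PMT / i = 45275 / 0.059 = 767,372.8814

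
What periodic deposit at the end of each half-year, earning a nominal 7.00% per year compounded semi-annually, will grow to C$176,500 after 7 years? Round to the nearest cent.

Periodic rate i = 0.07/2 = 0.035; n = 7 × 2 = 14 periods.
PMT = 176500 / ( [(1+0.035)^14 − 1] / 0.035 ) = 176500 / 17.676986 = 9,984.7336

C$9,984.73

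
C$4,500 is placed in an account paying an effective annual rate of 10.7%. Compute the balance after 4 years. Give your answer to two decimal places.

C$6,757.76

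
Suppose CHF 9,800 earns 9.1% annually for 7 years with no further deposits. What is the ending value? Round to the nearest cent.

9,800 × (1+0.091)^7 = 9,800 × 1.839811 = 18,030.1496

CHF 18,030.15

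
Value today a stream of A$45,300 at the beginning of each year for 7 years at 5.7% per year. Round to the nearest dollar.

A$270,170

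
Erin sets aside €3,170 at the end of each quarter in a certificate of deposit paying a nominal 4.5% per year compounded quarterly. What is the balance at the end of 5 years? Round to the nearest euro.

€70,656

i = 0.045/4 = 0.01125 per quarter; n = 5·4 = 20.
Accumulation factor s(20|0.01125) = 22.288935; FV = 3170 × 22.288935 = 70,655.9245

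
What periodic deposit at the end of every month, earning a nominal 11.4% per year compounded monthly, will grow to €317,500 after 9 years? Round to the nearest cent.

i = 0.114/12 = 0.0095 per month; n = 9·12 = 108.
FV-annuity factor = 186.990065; PMT = 317500 / 186.990065 = 1,697.9512

€1,697.95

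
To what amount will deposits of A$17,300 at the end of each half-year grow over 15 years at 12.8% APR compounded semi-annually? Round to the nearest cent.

A$1,467,948.43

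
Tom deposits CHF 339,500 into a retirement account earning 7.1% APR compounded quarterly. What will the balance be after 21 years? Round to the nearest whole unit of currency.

CHF 1,488,309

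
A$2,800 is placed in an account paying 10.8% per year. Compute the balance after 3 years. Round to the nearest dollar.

2,800 × (1+0.108)^3 = 2,800 × 1.360252 = 3,808.7048

A$3,809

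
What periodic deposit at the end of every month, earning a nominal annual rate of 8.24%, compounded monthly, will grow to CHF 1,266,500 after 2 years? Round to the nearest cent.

With 12 periods per year: i = 0.00686667, n = 24.
PMT = 1.2665e+06 / ( [(1+0.00686667)^24 − 1] / 0.00686667 ) = 1.2665e+06 / 25.994171 = 48,722.4620

CHF 48,722.46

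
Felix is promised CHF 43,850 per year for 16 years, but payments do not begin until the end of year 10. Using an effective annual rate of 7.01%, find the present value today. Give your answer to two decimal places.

CHF 224,978.17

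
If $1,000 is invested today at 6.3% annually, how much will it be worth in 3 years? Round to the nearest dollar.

$1,201

FV = 1,000 × (1 + 0.063)^3 = 1,201.1570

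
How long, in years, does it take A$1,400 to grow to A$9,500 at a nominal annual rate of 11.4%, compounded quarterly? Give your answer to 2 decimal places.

17.03 years

Periodic rate i = 0.114/4 = 0.0285.
(1+i)^n = 9500/1400 = 6.78571, so n = ln 6.78571 / ln 1.0285 = 68.1396 quarters
= 68.1396/4 years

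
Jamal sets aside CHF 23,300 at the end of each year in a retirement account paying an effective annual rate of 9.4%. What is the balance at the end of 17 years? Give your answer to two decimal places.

CHF 893,750.22

Accumulation factor s(17|0.094) = 38.358378; FV = 23300 × 38.358378 = 893,750.2168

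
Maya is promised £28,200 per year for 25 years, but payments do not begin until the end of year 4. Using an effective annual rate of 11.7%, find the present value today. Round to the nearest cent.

£162,064.66

Value one period before first payment (t=3): 28200 × [1 − (1+0.117)^(−25)] / 0.117 = 28200 × 8.009377 = 225,864.4291
PV₀ = 225,864.4291 / (1+0.117)^3 = 225,864.4291 / 1.393669 = 162,064.6594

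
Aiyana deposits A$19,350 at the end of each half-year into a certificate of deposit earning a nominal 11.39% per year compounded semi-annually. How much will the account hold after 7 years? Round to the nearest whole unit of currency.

Periodic rate i = 0.1139/2 = 0.05695; n = 7 × 2 = 14 periods.
FV = PMT · [(1+i)^n − 1] / i = 19350 · 20.570884 = 398,046.6068

A$398,047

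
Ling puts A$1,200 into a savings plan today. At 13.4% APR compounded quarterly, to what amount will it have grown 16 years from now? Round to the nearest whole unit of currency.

A$9,887

i = 0.134/4 = 0.0335 per quarter; n = 16·4 = 64.
FV = PV·(1+i)^n = 1,200 × 8.238929 = 9,886.7153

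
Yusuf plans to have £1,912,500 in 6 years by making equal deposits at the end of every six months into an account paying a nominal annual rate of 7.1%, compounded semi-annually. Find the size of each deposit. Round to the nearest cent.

With 2 periods per year: i = 0.0355, n = 12.
PMT = 1.9125e+06 / ( [(1+0.0355)^12 − 1] / 0.0355 ) = 1.9125e+06 / 14.643712 = 130,602.1285

£130,602.13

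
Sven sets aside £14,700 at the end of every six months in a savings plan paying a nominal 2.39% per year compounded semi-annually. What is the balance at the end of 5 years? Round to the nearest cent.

Periodic rate i = 0.0239/2 = 0.01195; n = 5 × 2 = 10 periods.
FV = 14700 × [(1+0.01195)^10 − 1] / 0.01195 = 14700 × 10.555250 = 155,162.1728

£155,162.17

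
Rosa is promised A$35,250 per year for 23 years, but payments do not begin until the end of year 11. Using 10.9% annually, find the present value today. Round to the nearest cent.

A$104,284.48

PV at t=10 (ordinary 23-year annuity): 35250 × a(23|0.109) = 35250 × 8.324842 = 293,450.6852
PV₀ = 293,450.6852 / (1+0.109)^10 = 293,450.6852 / 2.813944 = 104,284.4767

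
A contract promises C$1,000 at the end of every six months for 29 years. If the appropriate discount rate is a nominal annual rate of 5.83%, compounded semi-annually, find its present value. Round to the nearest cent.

Periodic rate i = 0.0583/2 = 0.02915; n = 29 × 2 = 58 periods.
PV = PMT · [1 − (1+i)^(−n)] / i = 1000 · 27.824973 = 27,824.9728

C$27,824.97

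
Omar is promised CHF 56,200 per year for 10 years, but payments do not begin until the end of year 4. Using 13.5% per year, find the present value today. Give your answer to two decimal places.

Value one period before first payment (t=3): 56200 × [1 − (1+0.135)^(−10)] / 0.135 = 56200 × 5.319517 = 298,956.8778
Discount back 3 years: 298,956.8778 × (1+0.135)^(−3) = 298,956.8778 × 0.683931 = 204,465.9358

CHF 204,465.94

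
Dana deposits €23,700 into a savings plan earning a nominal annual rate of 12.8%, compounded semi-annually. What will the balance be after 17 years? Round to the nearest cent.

€195,327.64

i = 0.128/2 = 0.064 per half-year; n = 17·2 = 34.
FV = PV·(1+i)^n = 23,700 × 8.241672 = 195,327.6372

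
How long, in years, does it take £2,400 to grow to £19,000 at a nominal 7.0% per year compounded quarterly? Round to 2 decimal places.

Periodic rate i = 0.07/4 = 0.0175.
(1+i)^n = 19000/2400 = 7.91667, so n = ln 7.91667 / ln 1.0175 = 119.2584 quarters
= 119.2584/4 years

29.81 years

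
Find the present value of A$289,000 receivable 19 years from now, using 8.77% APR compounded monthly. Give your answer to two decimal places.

Periodic rate i = 0.0877/12 = 0.00730833; n = 19 × 12 = 228 periods.
PV = FV·(1+i)^(−n) = 289,000 × 0.190093 = 54,936.9476

A$54,936.95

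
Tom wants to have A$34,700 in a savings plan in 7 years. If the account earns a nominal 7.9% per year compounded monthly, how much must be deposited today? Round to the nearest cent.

i = 0.079/12 = 0.00658333 per month; n = 7·12 = 84.
Discount factor = (1+0.00658333)^(−84) = 0.576265; PV = 34,700 × 0.576265 = 19,996.3954

A$19,996.40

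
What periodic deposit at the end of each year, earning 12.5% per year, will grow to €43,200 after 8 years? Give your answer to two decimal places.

€3,448.75

FV-annuity factor = 12.526276; PMT = 43200 / 12.526276 = 3,448.7504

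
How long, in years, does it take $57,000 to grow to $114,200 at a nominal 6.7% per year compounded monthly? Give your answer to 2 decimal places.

Periodic rate i = 0.067/12 = 0.00558333.
n = ln(114200/57000) / ln(1+0.00558333) = ln(2.00351) / 0.005568 = 124.8068 months
= 124.8068/12 years

10.40 years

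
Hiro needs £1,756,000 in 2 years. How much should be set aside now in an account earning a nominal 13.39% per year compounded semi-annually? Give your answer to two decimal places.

With 2 periods per year: i = 0.06695, n = 4.
PV = FV·(1+i)^(−n) = 1,756,000 × 0.771656 = 1,355,027.9098

£1,355,027.91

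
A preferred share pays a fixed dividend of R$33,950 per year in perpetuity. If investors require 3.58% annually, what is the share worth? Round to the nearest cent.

R$948,324.02

PV = C/r = 33950/0.0358 = 948,324.0223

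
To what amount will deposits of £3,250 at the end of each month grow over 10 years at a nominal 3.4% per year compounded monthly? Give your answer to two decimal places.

i = 0.034/12 = 0.00283333 per month; n = 10·12 = 120.
Accumulation factor s(120|0.00283333) = 142.684345; FV = 3250 × 142.684345 = 463,724.1226

£463,724.12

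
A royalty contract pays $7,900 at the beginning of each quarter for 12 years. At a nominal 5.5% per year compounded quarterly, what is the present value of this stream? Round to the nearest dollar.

With 4 periods per year: i = 0.01375, n = 48.
PV = 7900 × [1 − (1+0.01375)^(−48)] / 0.01375 × (1+i) = 7900 × 35.449510 = 280,051.1314
(Beginning-of-period payments → annuity-due factor ×(1+i).)

$280,051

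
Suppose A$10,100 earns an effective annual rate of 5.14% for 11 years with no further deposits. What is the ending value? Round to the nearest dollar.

A$17,529

10,100 × (1+0.0514)^11 = 10,100 × 1.735592 = 17,529.4816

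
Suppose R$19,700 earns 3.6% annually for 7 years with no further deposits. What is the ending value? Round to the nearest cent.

R$25,233.91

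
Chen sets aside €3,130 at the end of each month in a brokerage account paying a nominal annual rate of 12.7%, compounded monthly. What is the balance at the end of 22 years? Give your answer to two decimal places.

€4,468,173.34

With 12 periods per year: i = 0.0105833, n = 264.
FV = 3130 × [(1+0.0105833)^264 − 1] / 0.0105833 = 3130 × 1427.531418 = 4,468,173.3368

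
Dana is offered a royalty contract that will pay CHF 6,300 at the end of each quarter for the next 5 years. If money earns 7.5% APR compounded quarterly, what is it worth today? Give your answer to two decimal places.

CHF 104,267.56

i = 0.075/4 = 0.01875 per quarter; n = 5·4 = 20.
PV = PMT · [1 − (1+i)^(−n)] / i = 6300 · 16.550406 = 104,267.5558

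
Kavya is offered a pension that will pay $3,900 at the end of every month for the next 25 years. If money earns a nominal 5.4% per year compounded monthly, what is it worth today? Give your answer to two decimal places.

$641,310.33

i = 0.054/12 = 0.0045 per month; n = 25·12 = 300.
PV = 3900 × [1 − (1+0.0045)^(−300)] / 0.0045 = 3900 × 164.438547 = 641,310.3333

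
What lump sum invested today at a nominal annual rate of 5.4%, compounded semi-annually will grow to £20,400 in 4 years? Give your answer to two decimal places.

£16,484.15

i = 0.054/2 = 0.027 per half-year; n = 4·2 = 8.
Discount factor = (1+0.027)^(−8) = 0.808047; PV = 20,400 × 0.808047 = 16,484.1523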